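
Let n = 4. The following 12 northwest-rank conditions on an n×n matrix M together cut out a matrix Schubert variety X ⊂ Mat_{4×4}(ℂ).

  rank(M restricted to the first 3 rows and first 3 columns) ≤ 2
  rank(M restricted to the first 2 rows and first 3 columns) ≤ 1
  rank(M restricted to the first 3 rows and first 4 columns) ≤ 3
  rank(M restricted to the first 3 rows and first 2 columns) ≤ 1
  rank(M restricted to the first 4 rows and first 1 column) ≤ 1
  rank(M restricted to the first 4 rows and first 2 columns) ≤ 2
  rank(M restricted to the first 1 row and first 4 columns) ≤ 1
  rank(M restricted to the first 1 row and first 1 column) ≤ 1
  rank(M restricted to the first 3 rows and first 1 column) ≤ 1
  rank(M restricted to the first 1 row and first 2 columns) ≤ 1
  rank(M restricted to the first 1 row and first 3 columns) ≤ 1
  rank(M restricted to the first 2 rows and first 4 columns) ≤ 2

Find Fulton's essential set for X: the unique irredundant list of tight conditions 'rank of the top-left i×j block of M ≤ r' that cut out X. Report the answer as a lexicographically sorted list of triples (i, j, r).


The tightest implied rank at each (i,j), from the 12 conditions:

  R[1]: 1 | 1 | 1 | 1
  R[2]: 1 | 1 | 1 | 2
  R[3]: 1 | 1 | 2 | 3
  R[4]: 1 | 2 | 3 | 4

second differences of R give the permutation w = (1, 4, 3, 2).

|D(w)|=3, |Ess(w)|=2:

[(2, 3, 1), (3, 2, 1)]


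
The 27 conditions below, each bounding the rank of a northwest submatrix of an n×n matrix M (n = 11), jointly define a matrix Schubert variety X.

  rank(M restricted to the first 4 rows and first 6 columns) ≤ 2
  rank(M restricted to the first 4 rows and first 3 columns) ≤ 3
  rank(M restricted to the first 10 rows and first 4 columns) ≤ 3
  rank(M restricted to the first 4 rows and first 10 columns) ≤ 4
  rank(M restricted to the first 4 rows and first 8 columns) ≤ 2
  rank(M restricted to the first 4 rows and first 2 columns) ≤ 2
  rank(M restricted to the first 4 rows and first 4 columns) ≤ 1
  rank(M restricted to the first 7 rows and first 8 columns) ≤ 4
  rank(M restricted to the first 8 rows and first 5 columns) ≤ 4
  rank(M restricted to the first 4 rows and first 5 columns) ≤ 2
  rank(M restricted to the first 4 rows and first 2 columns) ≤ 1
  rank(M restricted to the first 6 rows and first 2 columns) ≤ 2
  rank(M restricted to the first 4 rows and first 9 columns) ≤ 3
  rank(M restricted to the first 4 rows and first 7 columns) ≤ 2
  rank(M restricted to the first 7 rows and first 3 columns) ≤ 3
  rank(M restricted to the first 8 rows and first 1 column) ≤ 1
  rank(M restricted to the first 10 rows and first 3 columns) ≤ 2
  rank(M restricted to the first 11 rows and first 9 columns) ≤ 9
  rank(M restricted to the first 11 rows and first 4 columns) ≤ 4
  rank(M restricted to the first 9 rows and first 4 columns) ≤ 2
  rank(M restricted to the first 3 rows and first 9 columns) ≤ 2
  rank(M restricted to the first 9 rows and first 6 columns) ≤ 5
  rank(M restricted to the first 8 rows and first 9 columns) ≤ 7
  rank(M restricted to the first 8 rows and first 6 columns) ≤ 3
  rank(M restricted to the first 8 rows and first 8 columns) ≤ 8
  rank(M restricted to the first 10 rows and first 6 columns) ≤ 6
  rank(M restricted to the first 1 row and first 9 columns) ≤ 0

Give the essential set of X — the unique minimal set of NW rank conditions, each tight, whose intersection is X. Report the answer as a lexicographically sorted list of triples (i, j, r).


Reconstructing r_w from the 27 given conditions:

  row 1: 0  0  0  0  0  0  0  0  0  1  1
  row 2: 1  1  1  1  1  1  1  1  1  2  2
  row 3: 1  1  1  1  2  2  2  2  2  3  3
  row 4: 1  1  1  1  2  2  2  2  3  4  4
  row 5: 1  2  2  2  3  3  3  3  4  5  5
  row 6: 1  2  2  2  3  3  4  4  5  6  6
  row 7: 1  2  2  2  3  3  4  4  5  6  7
  row 8: 1  2  2  2  3  3  4  5  6  7  8
  row 9: 1  2  2  2  3  4  5  6  7  8  9
  row 10: 1  2  2  3  4  5  6  7  8  9  10
  row 11: 1  2  3  4  5  6  7  8  9  10  11

the unique w with this rank table is (10, 1, 5, 9, 2, 7, 11, 8, 6, 4, 3).

7 SE-corners of the 31-cell Rothe diagram give Ess(w):

[(1, 9, 0), (4, 4, 1), (4, 8, 2), (7, 8, 4), (8, 6, 3), (9, 4, 2), (10, 3, 2)]


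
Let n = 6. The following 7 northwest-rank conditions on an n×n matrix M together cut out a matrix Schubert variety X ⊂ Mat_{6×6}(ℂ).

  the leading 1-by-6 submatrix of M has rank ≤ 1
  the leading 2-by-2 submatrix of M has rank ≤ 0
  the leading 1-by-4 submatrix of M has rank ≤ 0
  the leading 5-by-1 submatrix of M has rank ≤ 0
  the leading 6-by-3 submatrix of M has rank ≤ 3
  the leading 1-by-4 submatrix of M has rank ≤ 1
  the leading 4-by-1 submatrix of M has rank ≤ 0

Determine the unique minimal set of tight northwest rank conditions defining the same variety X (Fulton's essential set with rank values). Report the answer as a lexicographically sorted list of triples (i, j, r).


Reconstructing r_w from the 7 given conditions:

  i=1: 0 | 0 | 0 | 0 | 1 | 1
  i=2: 0 | 0 | 1 | 1 | 2 | 2
  i=3: 0 | 1 | 2 | 2 | 3 | 3
  i=4: 0 | 1 | 2 | 3 | 4 | 4
  i=5: 0 | 1 | 2 | 3 | 4 | 5
  i=6: 1 | 2 | 3 | 4 | 5 | 6

hence w(1..6) = (5, 3, 2, 4, 6, 1).

ℓ(w)=9; the 3 essential cells (i,j,r):

[(1, 4, 0), (2, 2, 0), (5, 1, 0)]


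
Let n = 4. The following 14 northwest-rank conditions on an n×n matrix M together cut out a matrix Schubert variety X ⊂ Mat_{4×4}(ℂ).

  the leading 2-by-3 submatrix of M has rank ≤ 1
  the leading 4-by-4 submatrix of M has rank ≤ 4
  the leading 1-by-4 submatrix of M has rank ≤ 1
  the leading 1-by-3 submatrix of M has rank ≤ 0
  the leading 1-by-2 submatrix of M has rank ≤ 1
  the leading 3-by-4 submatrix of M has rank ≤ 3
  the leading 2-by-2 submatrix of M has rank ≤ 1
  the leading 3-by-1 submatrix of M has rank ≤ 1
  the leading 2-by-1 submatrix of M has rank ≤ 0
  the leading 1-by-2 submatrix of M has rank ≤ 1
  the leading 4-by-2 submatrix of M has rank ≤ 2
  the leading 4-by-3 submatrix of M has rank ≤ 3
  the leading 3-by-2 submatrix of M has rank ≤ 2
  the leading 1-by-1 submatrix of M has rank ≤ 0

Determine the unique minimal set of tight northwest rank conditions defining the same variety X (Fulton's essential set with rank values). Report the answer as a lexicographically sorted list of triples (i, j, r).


Computing R[i][j] = min implied NW-rank bound (n=4, 14 conditions):

  i=1: 0 | 0 | 0 | 1
  i=2: 0 | 1 | 1 | 2
  i=3: 1 | 2 | 2 | 3
  i=4: 1 | 2 | 3 | 4

reading off 1-entries of Δ²R: w = (4, 2, 1, 3).

Rothe diagram D(w) (4 cells), 2 SE-corners (essential conditions):

[(1, 3, 0), (2, 1, 0)]


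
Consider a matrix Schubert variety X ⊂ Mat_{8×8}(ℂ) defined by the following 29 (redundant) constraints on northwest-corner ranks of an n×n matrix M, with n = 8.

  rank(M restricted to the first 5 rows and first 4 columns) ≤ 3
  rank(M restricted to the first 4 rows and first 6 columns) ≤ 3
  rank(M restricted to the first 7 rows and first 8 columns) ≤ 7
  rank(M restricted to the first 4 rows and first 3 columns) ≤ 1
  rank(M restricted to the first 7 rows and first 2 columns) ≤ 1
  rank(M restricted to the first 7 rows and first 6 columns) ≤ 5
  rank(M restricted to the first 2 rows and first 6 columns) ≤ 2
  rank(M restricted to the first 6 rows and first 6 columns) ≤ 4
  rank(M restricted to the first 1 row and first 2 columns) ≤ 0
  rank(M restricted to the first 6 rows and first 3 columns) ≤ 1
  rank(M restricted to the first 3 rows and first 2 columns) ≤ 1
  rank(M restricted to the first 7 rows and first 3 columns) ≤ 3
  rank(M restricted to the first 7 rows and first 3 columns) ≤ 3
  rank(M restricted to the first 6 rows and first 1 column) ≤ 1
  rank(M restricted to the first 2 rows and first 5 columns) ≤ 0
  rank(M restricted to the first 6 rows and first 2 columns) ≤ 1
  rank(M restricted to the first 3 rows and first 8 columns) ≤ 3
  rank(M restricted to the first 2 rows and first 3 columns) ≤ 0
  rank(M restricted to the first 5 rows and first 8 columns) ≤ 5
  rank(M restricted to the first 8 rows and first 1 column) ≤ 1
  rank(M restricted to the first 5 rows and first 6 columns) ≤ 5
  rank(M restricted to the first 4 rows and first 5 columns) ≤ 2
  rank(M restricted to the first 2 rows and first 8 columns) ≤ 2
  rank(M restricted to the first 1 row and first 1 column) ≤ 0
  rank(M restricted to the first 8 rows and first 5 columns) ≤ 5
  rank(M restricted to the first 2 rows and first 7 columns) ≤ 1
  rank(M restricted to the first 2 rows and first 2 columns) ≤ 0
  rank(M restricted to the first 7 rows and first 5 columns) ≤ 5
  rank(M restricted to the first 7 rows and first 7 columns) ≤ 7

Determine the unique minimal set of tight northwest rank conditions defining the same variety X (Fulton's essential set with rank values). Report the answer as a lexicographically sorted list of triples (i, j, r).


The tightest implied rank at each (i,j), from the 29 conditions:

  row 1: 0 | 0 | 0 | 0 | 0 | 1 | 1 | 1
  row 2: 0 | 0 | 0 | 0 | 0 | 1 | 1 | 2
  row 3: 1 | 1 | 1 | 1 | 1 | 2 | 2 | 3
  row 4: 1 | 1 | 1 | 2 | 2 | 3 | 3 | 4
  row 5: 1 | 1 | 1 | 2 | 3 | 4 | 4 | 5
  row 6: 1 | 1 | 1 | 2 | 3 | 4 | 5 | 6
  row 7: 1 | 1 | 2 | 3 | 4 | 5 | 6 | 7
  row 8: 1 | 2 | 3 | 4 | 5 | 6 | 7 | 8

hence w(1..8) = (6, 8, 1, 4, 5, 7, 3, 2).

ℓ(w)=18; the 4 essential cells (i,j,r):

[(2, 5, 0), (2, 7, 1), (6, 3, 1), (7, 2, 1)]


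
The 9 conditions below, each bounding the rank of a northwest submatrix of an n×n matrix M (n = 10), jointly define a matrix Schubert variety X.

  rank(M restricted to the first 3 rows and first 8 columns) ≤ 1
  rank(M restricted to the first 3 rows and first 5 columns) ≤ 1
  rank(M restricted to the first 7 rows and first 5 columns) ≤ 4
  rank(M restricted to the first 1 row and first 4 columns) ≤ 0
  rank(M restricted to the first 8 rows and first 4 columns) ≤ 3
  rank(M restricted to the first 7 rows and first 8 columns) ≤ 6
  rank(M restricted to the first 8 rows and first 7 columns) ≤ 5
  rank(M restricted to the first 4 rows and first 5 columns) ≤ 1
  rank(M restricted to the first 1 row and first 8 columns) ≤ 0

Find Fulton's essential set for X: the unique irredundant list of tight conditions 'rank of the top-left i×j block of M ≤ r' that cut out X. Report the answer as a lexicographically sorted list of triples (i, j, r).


Rank table r_w(10×10) implied by the 9 constraints:

  R[1]: 0 0 0 0 0 0 0 0 1 1
  R[2]: 1 1 1 1 1 1 1 1 2 2
  R[3]: 1 1 1 1 1 1 1 1 2 3
  R[4]: 1 1 1 1 1 2 2 2 3 4
  R[5]: 1 2 2 2 2 3 3 3 4 5
  R[6]: 1 2 3 3 3 4 4 4 5 6
  R[7]: 1 2 3 3 4 5 5 5 6 7
  R[8]: 1 2 3 3 4 5 5 6 7 8
  R[9]: 1 2 3 4 5 6 6 7 8 9
  R[10]: 1 2 3 4 5 6 7 8 9 10

second differences of R give the permutation w = (9, 1, 10, 6, 2, 3, 5, 8, 4, 7).

Fulton essential set (5 of the 22 Rothe cells):

[(1, 8, 0), (3, 8, 1), (4, 5, 1), (8, 4, 3), (8, 7, 5)]


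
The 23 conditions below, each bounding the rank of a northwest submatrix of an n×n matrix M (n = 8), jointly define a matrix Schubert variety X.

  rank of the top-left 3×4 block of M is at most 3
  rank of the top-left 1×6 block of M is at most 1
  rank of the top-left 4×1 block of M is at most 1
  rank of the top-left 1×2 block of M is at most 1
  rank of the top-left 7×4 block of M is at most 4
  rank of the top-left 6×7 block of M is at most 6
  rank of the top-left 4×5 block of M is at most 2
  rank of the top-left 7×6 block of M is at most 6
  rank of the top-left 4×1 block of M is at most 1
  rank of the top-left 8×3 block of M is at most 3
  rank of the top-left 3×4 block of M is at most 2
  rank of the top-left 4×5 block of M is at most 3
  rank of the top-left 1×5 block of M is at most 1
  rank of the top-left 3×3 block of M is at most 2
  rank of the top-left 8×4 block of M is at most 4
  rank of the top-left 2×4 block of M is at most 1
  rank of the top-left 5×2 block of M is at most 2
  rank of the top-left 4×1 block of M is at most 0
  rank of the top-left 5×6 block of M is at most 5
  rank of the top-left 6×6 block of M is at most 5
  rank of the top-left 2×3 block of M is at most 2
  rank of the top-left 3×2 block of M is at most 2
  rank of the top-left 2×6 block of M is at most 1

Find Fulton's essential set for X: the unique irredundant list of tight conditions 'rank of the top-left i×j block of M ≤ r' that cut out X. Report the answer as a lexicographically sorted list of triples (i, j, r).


Computing R[i][j] = min implied NW-rank bound (n=8, 23 conditions):

  0, 1, 1, 1, 1, 1, 1, 1
  0, 1, 1, 1, 1, 1, 2, 2
  0, 1, 2, 2, 2, 2, 3, 3
  0, 1, 2, 2, 2, 3, 4, 4
  1, 2, 3, 3, 3, 4, 5, 5
  1, 2, 3, 4, 4, 5, 6, 6
  1, 2, 3, 4, 5, 6, 7, 7
  1, 2, 3, 4, 5, 6, 7, 8

hence w(1..8) = (2, 7, 3, 6, 1, 4, 5, 8).

Fulton essential set (3 of the 10 Rothe cells):

[(2, 6, 1), (4, 1, 0), (4, 5, 2)]


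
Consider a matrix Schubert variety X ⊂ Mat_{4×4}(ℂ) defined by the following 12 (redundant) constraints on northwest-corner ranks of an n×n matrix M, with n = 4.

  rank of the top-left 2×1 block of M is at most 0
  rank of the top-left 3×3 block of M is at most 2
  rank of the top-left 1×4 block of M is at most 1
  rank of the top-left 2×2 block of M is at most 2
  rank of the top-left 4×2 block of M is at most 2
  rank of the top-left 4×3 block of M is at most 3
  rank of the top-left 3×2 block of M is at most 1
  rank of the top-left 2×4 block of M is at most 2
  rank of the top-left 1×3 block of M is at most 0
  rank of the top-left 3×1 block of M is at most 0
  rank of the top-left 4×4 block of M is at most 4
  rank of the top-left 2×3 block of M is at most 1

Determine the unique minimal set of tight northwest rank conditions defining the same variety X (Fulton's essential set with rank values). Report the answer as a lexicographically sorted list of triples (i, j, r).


Rank table r_w(4×4) implied by the 12 constraints:

  row 1: 0, 0, 0, 1
  row 2: 0, 1, 1, 2
  row 3: 0, 1, 2, 3
  row 4: 1, 2, 3, 4

giving w = (4, 2, 3, 1) via Δ²R.

|D(w)|=5, |Ess(w)|=2:

[(1, 3, 0), (3, 1, 0)]


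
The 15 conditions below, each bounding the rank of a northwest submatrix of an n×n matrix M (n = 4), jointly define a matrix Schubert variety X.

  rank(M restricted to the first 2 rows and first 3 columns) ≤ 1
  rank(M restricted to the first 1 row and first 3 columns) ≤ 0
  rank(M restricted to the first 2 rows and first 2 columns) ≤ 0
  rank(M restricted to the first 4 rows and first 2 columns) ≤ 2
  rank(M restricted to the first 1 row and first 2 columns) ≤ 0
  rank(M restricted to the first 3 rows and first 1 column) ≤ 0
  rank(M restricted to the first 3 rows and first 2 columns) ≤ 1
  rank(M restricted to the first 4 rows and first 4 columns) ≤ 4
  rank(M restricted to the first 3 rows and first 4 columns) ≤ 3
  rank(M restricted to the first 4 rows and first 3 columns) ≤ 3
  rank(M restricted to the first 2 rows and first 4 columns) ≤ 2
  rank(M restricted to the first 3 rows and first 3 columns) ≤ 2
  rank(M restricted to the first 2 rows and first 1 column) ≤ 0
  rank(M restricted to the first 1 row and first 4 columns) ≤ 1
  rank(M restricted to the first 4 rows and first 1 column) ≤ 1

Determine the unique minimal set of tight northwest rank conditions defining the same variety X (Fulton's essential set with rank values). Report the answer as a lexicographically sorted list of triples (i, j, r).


The tightest implied rank at each (i,j), from the 15 conditions:

  0 | 0 | 0 | 1
  0 | 0 | 1 | 2
  0 | 1 | 2 | 3
  1 | 2 | 3 | 4

second differences of R give the permutation w = (4, 3, 2, 1).

|D(w)|=6, |Ess(w)|=3:

[(1, 3, 0), (2, 2, 0), (3, 1, 0)]


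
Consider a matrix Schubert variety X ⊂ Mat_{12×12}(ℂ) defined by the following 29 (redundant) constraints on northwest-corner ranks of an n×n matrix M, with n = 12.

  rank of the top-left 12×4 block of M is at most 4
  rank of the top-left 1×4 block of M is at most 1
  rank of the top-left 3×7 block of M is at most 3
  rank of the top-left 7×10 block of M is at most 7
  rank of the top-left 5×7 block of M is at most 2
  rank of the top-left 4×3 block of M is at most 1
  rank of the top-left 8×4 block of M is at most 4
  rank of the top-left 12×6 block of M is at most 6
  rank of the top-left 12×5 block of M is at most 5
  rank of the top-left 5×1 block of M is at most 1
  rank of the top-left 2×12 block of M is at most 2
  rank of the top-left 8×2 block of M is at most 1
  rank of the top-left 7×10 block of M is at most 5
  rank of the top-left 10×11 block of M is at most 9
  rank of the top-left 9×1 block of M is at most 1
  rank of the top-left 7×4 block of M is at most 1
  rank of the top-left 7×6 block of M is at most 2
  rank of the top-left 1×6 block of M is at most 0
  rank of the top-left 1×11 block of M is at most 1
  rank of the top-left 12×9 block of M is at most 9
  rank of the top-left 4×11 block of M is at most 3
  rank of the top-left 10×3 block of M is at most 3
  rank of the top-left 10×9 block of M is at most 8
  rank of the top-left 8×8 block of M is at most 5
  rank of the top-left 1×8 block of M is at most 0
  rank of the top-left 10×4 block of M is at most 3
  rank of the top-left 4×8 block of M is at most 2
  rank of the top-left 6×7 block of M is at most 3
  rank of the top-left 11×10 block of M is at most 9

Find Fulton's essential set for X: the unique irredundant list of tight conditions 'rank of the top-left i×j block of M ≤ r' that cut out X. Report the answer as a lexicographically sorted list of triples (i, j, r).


Reconstructing r_w from the 29 given conditions:

  row 1: 0 | 0 | 0 | 0 | 0 | 0 | 0 | 0 | 1 | 1 | 1 | 1
  row 2: 1 | 1 | 1 | 1 | 1 | 1 | 1 | 1 | 2 | 2 | 2 | 2
  row 3: 1 | 1 | 1 | 1 | 2 | 2 | 2 | 2 | 3 | 3 | 3 | 3
  row 4: 1 | 1 | 1 | 1 | 2 | 2 | 2 | 2 | 3 | 3 | 3 | 4
  row 5: 1 | 1 | 1 | 1 | 2 | 2 | 2 | 3 | 4 | 4 | 4 | 5
  row 6: 1 | 1 | 1 | 1 | 2 | 2 | 3 | 4 | 5 | 5 | 5 | 6
  row 7: 1 | 1 | 1 | 1 | 2 | 2 | 3 | 4 | 5 | 5 | 6 | 7
  row 8: 1 | 1 | 2 | 2 | 3 | 3 | 4 | 5 | 6 | 6 | 7 | 8
  row 9: 1 | 2 | 3 | 3 | 4 | 4 | 5 | 6 | 7 | 7 | 8 | 9
  row 10: 1 | 2 | 3 | 3 | 4 | 5 | 6 | 7 | 8 | 8 | 9 | 10
  row 11: 1 | 2 | 3 | 4 | 5 | 6 | 7 | 8 | 9 | 9 | 10 | 11
  row 12: 1 | 2 | 3 | 4 | 5 | 6 | 7 | 8 | 9 | 10 | 11 | 12

the unique w with this rank table is (9, 1, 5, 12, 8, 7, 11, 3, 2, 6, 4, 10).

Rothe diagram D(w) (35 cells), 9 SE-corners (essential conditions):

[(1, 8, 0), (4, 8, 2), (4, 11, 3), (5, 7, 2), (7, 4, 1), (7, 6, 2), (7, 10, 5), (8, 2, 1), (10, 4, 3)]


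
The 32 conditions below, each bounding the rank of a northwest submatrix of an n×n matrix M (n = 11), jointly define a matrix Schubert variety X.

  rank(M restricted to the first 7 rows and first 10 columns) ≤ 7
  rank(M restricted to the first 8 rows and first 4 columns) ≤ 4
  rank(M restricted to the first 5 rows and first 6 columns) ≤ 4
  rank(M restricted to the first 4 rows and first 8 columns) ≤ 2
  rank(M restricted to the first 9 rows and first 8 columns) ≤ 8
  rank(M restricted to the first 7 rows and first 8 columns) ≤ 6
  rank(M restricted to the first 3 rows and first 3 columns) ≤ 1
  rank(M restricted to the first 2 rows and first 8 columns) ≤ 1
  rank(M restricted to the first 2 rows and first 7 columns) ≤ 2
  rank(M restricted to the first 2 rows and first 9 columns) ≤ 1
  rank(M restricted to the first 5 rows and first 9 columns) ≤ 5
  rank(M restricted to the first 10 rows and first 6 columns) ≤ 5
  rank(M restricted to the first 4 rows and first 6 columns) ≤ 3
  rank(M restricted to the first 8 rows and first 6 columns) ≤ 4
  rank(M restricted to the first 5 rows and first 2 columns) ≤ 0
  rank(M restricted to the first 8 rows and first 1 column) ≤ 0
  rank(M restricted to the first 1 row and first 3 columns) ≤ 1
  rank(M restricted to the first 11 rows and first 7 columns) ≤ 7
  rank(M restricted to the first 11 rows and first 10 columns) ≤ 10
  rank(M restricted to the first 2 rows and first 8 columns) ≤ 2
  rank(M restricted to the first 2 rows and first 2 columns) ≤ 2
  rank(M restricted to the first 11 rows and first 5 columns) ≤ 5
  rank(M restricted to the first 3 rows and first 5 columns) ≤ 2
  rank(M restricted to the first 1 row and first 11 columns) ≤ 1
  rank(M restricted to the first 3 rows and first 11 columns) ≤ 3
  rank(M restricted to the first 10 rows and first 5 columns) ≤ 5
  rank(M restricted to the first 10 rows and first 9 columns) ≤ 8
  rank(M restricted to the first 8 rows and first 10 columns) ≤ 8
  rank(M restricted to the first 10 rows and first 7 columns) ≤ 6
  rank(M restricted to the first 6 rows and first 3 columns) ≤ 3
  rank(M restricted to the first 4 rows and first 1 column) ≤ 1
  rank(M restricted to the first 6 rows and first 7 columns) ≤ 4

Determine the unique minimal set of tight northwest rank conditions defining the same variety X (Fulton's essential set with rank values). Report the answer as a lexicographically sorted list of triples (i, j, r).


The tightest implied rank at each (i,j), from the 32 conditions:

  i=1: 0 | 0 | 1 | 1 | 1 | 1 | 1 | 1 | 1 | 1 | 1
  i=2: 0 | 0 | 1 | 1 | 1 | 1 | 1 | 1 | 1 | 2 | 2
  i=3: 0 | 0 | 1 | 2 | 2 | 2 | 2 | 2 | 2 | 3 | 3
  i=4: 0 | 0 | 1 | 2 | 2 | 2 | 2 | 2 | 3 | 4 | 4
  i=5: 0 | 0 | 1 | 2 | 3 | 3 | 3 | 3 | 4 | 5 | 5
  i=6: 0 | 1 | 2 | 3 | 4 | 4 | 4 | 4 | 5 | 6 | 6
  i=7: 0 | 1 | 2 | 3 | 4 | 4 | 5 | 5 | 6 | 7 | 7
  i=8: 0 | 1 | 2 | 3 | 4 | 4 | 5 | 6 | 7 | 8 | 8
  i=9: 1 | 2 | 3 | 4 | 5 | 5 | 6 | 7 | 8 | 9 | 9
  i=10: 1 | 2 | 3 | 4 | 5 | 5 | 6 | 7 | 8 | 9 | 10
  i=11: 1 | 2 | 3 | 4 | 5 | 6 | 7 | 8 | 9 | 10 | 11

so w = (3, 10, 4, 9, 5, 2, 7, 8, 1, 11, 6).

ℓ(w)=26; the 6 essential cells (i,j,r):

[(2, 9, 1), (4, 8, 2), (5, 2, 0), (8, 1, 0), (8, 6, 4), (10, 6, 5)]


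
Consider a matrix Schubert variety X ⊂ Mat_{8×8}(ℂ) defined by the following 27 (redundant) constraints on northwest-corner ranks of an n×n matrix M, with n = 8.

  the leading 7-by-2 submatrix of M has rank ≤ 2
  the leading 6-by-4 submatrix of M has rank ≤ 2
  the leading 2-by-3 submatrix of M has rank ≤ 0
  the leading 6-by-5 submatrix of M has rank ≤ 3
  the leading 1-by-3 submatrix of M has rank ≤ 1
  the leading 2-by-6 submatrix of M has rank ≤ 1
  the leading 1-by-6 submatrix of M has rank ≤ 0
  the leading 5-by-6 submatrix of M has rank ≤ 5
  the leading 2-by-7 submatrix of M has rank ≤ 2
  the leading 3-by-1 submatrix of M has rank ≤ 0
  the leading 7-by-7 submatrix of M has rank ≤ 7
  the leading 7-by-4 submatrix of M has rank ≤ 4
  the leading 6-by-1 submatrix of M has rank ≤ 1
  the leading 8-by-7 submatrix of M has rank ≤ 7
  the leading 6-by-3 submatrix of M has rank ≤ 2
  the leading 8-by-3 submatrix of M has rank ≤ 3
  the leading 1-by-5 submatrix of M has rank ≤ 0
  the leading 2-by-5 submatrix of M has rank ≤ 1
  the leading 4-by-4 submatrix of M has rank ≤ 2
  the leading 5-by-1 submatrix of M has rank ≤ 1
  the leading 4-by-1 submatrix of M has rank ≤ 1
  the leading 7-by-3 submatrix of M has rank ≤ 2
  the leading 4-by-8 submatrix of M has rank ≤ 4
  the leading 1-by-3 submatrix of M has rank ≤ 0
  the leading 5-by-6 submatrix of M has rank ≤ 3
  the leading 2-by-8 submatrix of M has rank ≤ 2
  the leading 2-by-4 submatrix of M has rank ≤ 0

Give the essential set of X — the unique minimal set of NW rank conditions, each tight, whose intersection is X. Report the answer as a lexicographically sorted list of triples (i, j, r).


Rank table r_w(8×8) implied by the 27 constraints:

  i=1: 0 | 0 | 0 | 0 | 0 | 0 | 1 | 1
  i=2: 0 | 0 | 0 | 0 | 1 | 1 | 2 | 2
  i=3: 0 | 1 | 1 | 1 | 2 | 2 | 3 | 3
  i=4: 1 | 2 | 2 | 2 | 3 | 3 | 4 | 4
  i=5: 1 | 2 | 2 | 2 | 3 | 3 | 4 | 5
  i=6: 1 | 2 | 2 | 2 | 3 | 4 | 5 | 6
  i=7: 1 | 2 | 2 | 3 | 4 | 5 | 6 | 7
  i=8: 1 | 2 | 3 | 4 | 5 | 6 | 7 | 8

so w = (7, 5, 2, 1, 8, 6, 4, 3).

6 SE-corners of the 17-cell Rothe diagram give Ess(w):

[(1, 6, 0), (2, 4, 0), (3, 1, 0), (5, 6, 3), (6, 4, 2), (7, 3, 2)]


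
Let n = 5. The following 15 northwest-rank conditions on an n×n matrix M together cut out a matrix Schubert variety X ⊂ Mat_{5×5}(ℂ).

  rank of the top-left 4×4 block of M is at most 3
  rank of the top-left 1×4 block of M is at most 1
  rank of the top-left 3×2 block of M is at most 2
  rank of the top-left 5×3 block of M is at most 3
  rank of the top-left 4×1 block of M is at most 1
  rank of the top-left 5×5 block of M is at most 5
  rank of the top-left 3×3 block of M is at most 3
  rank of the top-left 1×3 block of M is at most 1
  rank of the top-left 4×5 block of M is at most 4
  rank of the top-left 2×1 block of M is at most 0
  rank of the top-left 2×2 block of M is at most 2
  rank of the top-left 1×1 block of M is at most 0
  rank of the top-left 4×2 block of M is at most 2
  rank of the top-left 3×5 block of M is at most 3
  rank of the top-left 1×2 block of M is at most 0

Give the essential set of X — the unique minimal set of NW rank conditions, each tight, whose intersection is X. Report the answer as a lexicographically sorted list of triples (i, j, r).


Reconstructing r_w from the 15 given conditions:

  R[1]: 0  0  1  1  1
  R[2]: 0  1  2  2  2
  R[3]: 1  2  3  3  3
  R[4]: 1  2  3  3  4
  R[5]: 1  2  3  4  5

hence w(1..5) = (3, 2, 1, 5, 4).

Rothe diagram D(w) (4 cells), 3 SE-corners (essential conditions):

[(1, 2, 0), (2, 1, 0), (4, 4, 3)]


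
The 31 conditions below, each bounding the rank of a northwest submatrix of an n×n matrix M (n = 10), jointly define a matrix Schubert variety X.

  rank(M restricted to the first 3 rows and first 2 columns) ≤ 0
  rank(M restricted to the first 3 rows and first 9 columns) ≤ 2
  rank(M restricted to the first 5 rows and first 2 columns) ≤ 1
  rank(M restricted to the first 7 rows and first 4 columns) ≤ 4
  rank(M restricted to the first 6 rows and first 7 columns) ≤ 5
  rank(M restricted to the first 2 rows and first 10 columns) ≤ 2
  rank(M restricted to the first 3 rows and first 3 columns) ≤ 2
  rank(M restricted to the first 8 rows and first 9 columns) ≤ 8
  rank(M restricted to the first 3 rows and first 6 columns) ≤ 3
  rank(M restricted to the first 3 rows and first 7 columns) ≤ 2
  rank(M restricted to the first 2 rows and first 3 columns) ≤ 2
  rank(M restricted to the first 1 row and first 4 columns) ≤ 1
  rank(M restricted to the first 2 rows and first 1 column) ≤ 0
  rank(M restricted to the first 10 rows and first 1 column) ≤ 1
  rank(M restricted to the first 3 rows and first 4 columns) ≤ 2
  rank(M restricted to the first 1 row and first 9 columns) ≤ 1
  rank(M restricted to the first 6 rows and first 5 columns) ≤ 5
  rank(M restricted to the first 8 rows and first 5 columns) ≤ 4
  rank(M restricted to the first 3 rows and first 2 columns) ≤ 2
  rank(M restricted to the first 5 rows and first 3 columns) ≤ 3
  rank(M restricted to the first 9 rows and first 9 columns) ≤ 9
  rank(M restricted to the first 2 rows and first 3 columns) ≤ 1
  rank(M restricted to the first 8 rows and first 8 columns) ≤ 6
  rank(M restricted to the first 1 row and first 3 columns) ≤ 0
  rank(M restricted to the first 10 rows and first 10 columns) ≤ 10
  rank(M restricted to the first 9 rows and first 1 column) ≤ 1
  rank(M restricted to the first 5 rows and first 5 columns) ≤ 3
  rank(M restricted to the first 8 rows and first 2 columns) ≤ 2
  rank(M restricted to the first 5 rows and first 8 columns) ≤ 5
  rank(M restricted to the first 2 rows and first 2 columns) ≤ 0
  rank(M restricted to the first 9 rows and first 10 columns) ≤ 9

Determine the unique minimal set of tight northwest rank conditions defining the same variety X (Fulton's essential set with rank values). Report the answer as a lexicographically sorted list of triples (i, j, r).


The tightest implied rank at each (i,j), from the 31 conditions:

  i=1: 0 | 0 | 0 | 1 | 1 | 1 | 1 | 1 | 1 | 1
  i=2: 0 | 0 | 1 | 2 | 2 | 2 | 2 | 2 | 2 | 2
  i=3: 0 | 0 | 1 | 2 | 2 | 2 | 2 | 2 | 2 | 3
  i=4: 1 | 1 | 2 | 3 | 3 | 3 | 3 | 3 | 3 | 4
  i=5: 1 | 1 | 2 | 3 | 3 | 4 | 4 | 4 | 4 | 5
  i=6: 1 | 2 | 3 | 4 | 4 | 5 | 5 | 5 | 5 | 6
  i=7: 1 | 2 | 3 | 4 | 4 | 5 | 6 | 6 | 6 | 7
  i=8: 1 | 2 | 3 | 4 | 4 | 5 | 6 | 6 | 7 | 8
  i=9: 1 | 2 | 3 | 4 | 5 | 6 | 7 | 7 | 8 | 9
  i=10: 1 | 2 | 3 | 4 | 5 | 6 | 7 | 8 | 9 | 10

giving w = (4, 3, 10, 1, 6, 2, 7, 9, 5, 8) via Δ²R.

Fulton essential set (7 of the 17 Rothe cells):

[(1, 3, 0), (3, 2, 0), (3, 9, 2), (5, 2, 1), (5, 5, 3), (8, 5, 4), (8, 8, 6)]


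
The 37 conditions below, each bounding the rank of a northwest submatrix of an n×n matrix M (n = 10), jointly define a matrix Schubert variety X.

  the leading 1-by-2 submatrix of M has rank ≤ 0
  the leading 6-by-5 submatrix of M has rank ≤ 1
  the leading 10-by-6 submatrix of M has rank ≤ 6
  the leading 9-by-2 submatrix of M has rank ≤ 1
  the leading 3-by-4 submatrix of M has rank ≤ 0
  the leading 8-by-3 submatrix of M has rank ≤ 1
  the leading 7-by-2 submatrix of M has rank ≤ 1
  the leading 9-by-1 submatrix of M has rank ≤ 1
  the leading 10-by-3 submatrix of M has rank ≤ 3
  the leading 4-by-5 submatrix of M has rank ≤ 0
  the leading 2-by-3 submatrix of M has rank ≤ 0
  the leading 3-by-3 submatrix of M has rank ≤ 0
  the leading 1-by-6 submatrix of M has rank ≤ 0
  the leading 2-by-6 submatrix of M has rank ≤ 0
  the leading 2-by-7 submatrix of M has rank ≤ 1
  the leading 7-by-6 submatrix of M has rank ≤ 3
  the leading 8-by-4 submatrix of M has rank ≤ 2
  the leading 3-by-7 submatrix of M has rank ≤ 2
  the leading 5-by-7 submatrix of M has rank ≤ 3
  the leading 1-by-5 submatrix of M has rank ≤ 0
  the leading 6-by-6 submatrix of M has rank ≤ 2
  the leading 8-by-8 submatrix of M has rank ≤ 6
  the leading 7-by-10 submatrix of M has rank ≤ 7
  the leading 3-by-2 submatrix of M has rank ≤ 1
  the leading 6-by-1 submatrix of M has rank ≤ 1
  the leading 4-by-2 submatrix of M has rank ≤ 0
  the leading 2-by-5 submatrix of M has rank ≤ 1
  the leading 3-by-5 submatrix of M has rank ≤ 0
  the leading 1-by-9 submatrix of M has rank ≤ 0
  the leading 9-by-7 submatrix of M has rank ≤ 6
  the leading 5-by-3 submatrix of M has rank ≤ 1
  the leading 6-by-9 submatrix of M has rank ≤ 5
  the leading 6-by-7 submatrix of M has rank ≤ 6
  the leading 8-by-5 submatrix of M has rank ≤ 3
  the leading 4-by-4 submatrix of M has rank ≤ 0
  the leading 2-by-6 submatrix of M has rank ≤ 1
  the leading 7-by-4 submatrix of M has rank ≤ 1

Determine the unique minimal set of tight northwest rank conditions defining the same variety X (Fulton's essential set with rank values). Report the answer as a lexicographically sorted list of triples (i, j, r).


Reconstructing r_w from the 37 given conditions:

  R[1]: 0, 0, 0, 0, 0, 0, 0, 0, 0, 1
  R[2]: 0, 0, 0, 0, 0, 0, 1, 1, 1, 2
  R[3]: 0, 0, 0, 0, 0, 1, 2, 2, 2, 3
  R[4]: 0, 0, 0, 0, 0, 1, 2, 3, 3, 4
  R[5]: 1, 1, 1, 1, 1, 2, 3, 4, 4, 5
  R[6]: 1, 1, 1, 1, 1, 2, 3, 4, 5, 6
  R[7]: 1, 1, 1, 1, 2, 3, 4, 5, 6, 7
  R[8]: 1, 1, 1, 2, 3, 4, 5, 6, 7, 8
  R[9]: 1, 1, 2, 3, 4, 5, 6, 7, 8, 9
  R[10]: 1, 2, 3, 4, 5, 6, 7, 8, 9, 10

reading off 1-entries of Δ²R: w = (10, 7, 6, 8, 1, 9, 5, 4, 3, 2).

Fulton essential set (7 of the 35 Rothe cells):

[(1, 9, 0), (2, 6, 0), (4, 5, 0), (6, 5, 1), (7, 4, 1), (8, 3, 1), (9, 2, 1)]


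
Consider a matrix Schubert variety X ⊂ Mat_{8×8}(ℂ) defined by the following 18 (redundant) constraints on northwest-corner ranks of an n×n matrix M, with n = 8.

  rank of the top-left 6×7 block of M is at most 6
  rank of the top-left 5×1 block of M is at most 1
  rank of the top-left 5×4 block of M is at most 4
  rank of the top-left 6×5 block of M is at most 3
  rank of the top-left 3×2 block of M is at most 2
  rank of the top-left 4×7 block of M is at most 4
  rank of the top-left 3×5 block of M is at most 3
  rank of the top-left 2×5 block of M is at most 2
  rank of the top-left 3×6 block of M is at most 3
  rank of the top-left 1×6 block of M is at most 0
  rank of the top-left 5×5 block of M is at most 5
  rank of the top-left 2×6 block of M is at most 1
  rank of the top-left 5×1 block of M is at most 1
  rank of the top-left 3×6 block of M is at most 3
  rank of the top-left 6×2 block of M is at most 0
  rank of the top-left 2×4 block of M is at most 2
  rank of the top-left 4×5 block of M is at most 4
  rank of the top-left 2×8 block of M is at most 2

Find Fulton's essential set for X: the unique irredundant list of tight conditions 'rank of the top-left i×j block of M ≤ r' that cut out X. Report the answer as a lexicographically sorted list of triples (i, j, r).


Rank table r_w(8×8) implied by the 18 constraints:

  0 0 0 0 0 0 1 1
  0 0 1 1 1 1 2 2
  0 0 1 2 2 2 3 3
  0 0 1 2 3 3 4 4
  0 0 1 2 3 4 5 5
  0 0 1 2 3 4 5 6
  1 1 2 3 4 5 6 7
  1 2 3 4 5 6 7 8

so w = (7, 3, 4, 5, 6, 8, 1, 2).

ℓ(w)=16; the 2 essential cells (i,j,r):

[(1, 6, 0), (6, 2, 0)]


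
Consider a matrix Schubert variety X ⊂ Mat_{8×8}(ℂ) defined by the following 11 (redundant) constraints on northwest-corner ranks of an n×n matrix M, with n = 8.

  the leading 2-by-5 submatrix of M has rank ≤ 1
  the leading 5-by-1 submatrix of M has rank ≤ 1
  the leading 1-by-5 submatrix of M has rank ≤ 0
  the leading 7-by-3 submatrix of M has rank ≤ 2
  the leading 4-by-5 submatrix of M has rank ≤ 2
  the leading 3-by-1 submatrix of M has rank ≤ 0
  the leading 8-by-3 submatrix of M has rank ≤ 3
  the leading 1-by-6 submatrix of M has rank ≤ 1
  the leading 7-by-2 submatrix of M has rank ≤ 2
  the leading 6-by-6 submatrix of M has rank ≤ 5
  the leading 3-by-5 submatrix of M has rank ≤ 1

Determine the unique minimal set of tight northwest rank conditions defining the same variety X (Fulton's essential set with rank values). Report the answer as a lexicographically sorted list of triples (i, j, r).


Rank table r_w(8×8) implied by the 11 constraints:

  0, 0, 0, 0, 0, 1, 1, 1
  0, 1, 1, 1, 1, 2, 2, 2
  0, 1, 1, 1, 1, 2, 3, 3
  1, 2, 2, 2, 2, 3, 4, 4
  1, 2, 2, 3, 3, 4, 5, 5
  1, 2, 2, 3, 4, 5, 6, 6
  1, 2, 2, 3, 4, 5, 6, 7
  1, 2, 3, 4, 5, 6, 7, 8

so w = (6, 2, 7, 1, 4, 5, 8, 3).

Fulton essential set (4 of the 13 Rothe cells):

[(1, 5, 0), (3, 1, 0), (3, 5, 1), (7, 3, 2)]


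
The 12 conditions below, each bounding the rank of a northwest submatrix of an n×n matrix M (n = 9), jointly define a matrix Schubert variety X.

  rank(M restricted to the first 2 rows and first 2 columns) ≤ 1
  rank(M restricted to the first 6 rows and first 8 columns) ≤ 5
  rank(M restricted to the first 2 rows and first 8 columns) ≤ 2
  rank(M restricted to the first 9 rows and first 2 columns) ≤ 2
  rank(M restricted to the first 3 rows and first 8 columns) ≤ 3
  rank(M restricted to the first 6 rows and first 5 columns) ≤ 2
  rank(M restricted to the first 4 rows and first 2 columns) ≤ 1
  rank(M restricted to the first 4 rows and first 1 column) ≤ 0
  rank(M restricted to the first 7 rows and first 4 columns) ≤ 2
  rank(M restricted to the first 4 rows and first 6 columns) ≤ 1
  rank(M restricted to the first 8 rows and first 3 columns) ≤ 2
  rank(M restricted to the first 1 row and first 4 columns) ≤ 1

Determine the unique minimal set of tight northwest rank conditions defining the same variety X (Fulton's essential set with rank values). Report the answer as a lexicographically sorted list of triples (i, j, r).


Propagating the 12 rank bounds to every northwest block:

  row 1: 0 | 1 | 1 | 1 | 1 | 1 | 1 | 1 | 1
  row 2: 0 | 1 | 1 | 1 | 1 | 1 | 2 | 2 | 2
  row 3: 0 | 1 | 1 | 1 | 1 | 1 | 2 | 3 | 3
  row 4: 0 | 1 | 1 | 1 | 1 | 1 | 2 | 3 | 4
  row 5: 1 | 2 | 2 | 2 | 2 | 2 | 3 | 4 | 5
  row 6: 1 | 2 | 2 | 2 | 2 | 3 | 4 | 5 | 6
  row 7: 1 | 2 | 2 | 2 | 3 | 4 | 5 | 6 | 7
  row 8: 1 | 2 | 2 | 3 | 4 | 5 | 6 | 7 | 8
  row 9: 1 | 2 | 3 | 4 | 5 | 6 | 7 | 8 | 9

so w = (2, 7, 8, 9, 1, 6, 5, 4, 3).

ℓ(w)=22; the 5 essential cells (i,j,r):

[(4, 1, 0), (4, 6, 1), (6, 5, 2), (7, 4, 2), (8, 3, 2)]


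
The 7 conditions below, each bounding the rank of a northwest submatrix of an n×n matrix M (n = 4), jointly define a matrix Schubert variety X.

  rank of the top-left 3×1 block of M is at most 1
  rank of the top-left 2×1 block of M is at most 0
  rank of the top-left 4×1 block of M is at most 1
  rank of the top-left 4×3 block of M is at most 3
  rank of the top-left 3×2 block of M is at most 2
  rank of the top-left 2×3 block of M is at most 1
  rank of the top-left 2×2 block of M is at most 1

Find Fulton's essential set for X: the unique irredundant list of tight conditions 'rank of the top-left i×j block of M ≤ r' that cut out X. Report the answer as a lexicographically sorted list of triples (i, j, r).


Propagating the 7 rank bounds to every northwest block:

  0, 1, 1, 1
  0, 1, 1, 2
  1, 2, 2, 3
  1, 2, 3, 4

reading off 1-entries of Δ²R: w = (2, 4, 1, 3).

|D(w)|=3, |Ess(w)|=2:

[(2, 1, 0), (2, 3, 1)]


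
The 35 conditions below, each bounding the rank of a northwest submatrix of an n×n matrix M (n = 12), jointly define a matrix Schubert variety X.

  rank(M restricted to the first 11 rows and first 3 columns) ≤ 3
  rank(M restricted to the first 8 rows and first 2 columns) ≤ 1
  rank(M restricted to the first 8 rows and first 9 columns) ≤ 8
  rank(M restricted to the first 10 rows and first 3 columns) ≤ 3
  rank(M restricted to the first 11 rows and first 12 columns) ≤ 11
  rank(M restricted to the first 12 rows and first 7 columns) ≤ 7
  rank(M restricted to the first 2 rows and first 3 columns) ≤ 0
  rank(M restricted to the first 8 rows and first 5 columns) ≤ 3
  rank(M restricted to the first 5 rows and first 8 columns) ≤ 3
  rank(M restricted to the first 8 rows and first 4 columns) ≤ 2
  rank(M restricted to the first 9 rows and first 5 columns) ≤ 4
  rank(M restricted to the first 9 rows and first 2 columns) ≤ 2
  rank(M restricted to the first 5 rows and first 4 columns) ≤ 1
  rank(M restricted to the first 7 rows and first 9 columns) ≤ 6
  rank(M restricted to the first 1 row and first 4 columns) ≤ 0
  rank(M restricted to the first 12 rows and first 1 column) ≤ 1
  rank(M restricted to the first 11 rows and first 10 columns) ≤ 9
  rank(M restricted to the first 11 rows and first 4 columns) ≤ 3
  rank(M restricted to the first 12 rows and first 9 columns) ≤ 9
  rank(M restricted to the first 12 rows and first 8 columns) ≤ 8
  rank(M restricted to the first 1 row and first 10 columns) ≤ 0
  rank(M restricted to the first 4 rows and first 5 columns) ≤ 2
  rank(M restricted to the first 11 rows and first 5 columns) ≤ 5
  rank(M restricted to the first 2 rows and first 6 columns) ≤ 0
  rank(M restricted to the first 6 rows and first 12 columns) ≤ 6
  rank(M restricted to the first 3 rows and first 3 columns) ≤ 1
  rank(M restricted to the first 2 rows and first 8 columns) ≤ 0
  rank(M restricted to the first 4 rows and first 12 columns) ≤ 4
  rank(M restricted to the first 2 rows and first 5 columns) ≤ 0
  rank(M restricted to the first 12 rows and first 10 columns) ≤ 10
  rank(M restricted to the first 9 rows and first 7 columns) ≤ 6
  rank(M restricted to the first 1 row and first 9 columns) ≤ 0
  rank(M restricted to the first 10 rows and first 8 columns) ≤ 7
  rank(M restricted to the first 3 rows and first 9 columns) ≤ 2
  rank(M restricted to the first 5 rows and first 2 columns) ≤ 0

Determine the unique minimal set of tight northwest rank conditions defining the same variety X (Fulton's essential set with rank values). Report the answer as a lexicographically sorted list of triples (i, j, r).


Propagating the 35 rank bounds to every northwest block:

  0 0 0 0 0 0 0 0 0 0 1 1
  0 0 0 0 0 0 0 0 1 1 2 2
  0 0 1 1 1 1 1 1 2 2 3 3
  0 0 1 1 2 2 2 2 3 3 4 4
  0 0 1 1 2 3 3 3 4 4 5 5
  1 1 2 2 3 4 4 4 5 5 6 6
  1 1 2 2 3 4 5 5 6 6 7 7
  1 1 2 2 3 4 5 6 7 7 8 8
  1 2 3 3 4 5 6 7 8 8 9 9
  1 2 3 3 4 5 6 7 8 9 10 10
  1 2 3 3 4 5 6 7 8 9 10 11
  1 2 3 4 5 6 7 8 9 10 11 12

second differences of R give the permutation w = (11, 9, 3, 5, 6, 1, 7, 8, 2, 10, 12, 4).

D(w) has 32 cells with 7 SE-corners; essential set:

[(1, 10, 0), (2, 8, 0), (5, 2, 0), (5, 4, 1), (8, 2, 1), (8, 4, 2), (11, 4, 3)]
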